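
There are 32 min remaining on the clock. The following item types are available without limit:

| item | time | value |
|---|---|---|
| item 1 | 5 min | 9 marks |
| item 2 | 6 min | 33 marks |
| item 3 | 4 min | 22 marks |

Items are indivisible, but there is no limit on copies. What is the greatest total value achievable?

Best value-per-unit is item 2 at 33/6; filling with it alone gives 5×33 = 165.
Optimal mix: 4×item 2 + 2×item 3 → time 32, value 176.

176 marks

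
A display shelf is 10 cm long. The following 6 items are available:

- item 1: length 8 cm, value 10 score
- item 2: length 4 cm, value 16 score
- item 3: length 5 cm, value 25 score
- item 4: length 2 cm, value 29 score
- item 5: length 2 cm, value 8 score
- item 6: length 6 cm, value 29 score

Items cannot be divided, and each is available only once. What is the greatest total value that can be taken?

This is a 0/1 knapsack; check combinations near the capacity.
- item 4+item 5+item 6: length 2+2+6=10, value 29+8+29=66
- item 3+item 4+item 5: length 5+2+2=9, value 25+29+8=62
- item 4+item 6: length 2+6=8, value 29+29=58
- item 3+item 4: length 5+2=7, value 25+29=54
Best: 66 score.

66 score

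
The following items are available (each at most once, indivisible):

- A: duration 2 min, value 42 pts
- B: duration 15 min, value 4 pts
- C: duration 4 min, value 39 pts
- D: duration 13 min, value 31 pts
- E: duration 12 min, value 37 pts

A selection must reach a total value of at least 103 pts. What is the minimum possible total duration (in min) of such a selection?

18

Subsets with value ≥ 103, sorted by total duration:
- A+C+E: duration 18, value 118
- A+C+D: duration 19, value 112
- A+D+E: duration 27, value 110
- C+D+E: duration 29, value 107
Minimum duration: 18 min.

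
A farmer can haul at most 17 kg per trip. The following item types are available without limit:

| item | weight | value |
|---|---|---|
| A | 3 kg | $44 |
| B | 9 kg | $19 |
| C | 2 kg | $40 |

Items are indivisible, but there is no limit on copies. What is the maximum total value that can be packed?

Best value-per-unit is C at 40/2; filling with it alone gives 8×40 = 320.
Optimal mix: 1×A + 7×C → weight 17, value 324.

$324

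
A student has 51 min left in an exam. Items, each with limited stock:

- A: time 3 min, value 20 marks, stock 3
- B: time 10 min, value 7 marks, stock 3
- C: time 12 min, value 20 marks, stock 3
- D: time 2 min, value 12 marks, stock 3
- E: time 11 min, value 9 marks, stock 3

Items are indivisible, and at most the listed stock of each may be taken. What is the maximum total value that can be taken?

156 marks

Top feasible selections:
- 3×A + 3×C + 3×D: time 51, value 156
- 3×A + 2×C + 3×D + 1×E: time 50, value 145
- 3×A + 3×C + 2×D: time 49, value 144
- 3×A + 1×B + 2×C + 3×D: time 49, value 143
Best: 156 marks.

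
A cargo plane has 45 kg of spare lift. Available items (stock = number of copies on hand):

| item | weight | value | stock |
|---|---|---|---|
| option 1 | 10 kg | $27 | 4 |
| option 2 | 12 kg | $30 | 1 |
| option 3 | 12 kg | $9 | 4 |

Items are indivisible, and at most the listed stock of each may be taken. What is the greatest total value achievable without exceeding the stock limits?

Top feasible selections:
- 3×option 1 + 1×option 2: weight 42, value 111
- 4×option 1: weight 40, value 108
- 2×option 1 + 1×option 2 + 1×option 3: weight 44, value 93
- 3×option 1 + 1×option 3: weight 42, value 90
Best: $111.

$111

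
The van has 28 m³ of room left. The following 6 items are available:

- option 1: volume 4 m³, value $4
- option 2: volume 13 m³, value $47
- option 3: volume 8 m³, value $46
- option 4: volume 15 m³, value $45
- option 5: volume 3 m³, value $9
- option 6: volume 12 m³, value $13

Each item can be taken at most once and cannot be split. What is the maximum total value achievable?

$106

This is a 0/1 knapsack; check combinations near the capacity.
- option 1+option 2+option 3+option 5: volume 4+13+8+3=28, value 4+47+46+9=106
- option 2+option 3+option 5: volume 13+8+3=24, value 47+46+9=102
- option 3+option 4+option 5: volume 8+15+3=26, value 46+45+9=100
- option 1+option 2+option 3: volume 4+13+8=25, value 4+47+46=97
- option 1+option 3+option 4: volume 4+8+15=27, value 4+46+45=95
Best: $106.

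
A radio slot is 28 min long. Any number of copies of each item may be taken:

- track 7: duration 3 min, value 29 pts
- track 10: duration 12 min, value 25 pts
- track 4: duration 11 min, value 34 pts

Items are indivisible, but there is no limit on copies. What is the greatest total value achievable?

Best value-per-unit is track 7 at 29/3, and filling with it alone uses duration 9×3=27. No mix of the others beats 9×29 = 261.

261 pts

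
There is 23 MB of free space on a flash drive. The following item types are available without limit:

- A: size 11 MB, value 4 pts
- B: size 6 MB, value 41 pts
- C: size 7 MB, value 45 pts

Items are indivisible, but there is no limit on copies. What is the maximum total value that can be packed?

135 pts

Best value-per-unit is B at 41/6; filling with it alone gives 3×41 = 123.
Optimal mix: 3×C → size 21, value 135.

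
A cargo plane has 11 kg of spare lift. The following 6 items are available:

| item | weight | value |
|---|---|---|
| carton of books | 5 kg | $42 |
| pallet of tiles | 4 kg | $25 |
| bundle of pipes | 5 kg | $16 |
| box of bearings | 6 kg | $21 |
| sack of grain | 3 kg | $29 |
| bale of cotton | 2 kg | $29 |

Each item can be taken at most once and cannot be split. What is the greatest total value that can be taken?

This is a 0/1 knapsack; check combinations near the capacity.
- carton of books+sack of grain+bale of cotton: weight 5+3+2=10, value 42+29+29=100
- carton of books+pallet of tiles+bale of cotton: weight 5+4+2=11, value 42+25+29=96
- pallet of tiles+sack of grain+bale of cotton: weight 4+3+2=9, value 25+29+29=83
Best: $100.

$100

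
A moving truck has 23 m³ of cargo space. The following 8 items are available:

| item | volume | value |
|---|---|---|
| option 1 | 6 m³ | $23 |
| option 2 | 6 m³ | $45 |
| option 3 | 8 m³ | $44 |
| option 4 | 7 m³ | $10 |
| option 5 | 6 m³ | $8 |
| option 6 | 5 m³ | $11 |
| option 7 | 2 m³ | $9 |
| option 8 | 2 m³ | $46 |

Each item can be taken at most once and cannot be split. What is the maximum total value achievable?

Check high-value combinations within 23 m³:
- option 1+option 2+option 3+option 8: volume 6+6+8+2=22, value 23+45+44+46=158
- option 2+option 3+option 6+option 7+option 8: volume 6+8+5+2+2=23, value 45+44+11+9+46=155
- option 2+option 3+option 6+option 8: volume 6+8+5+2=21, value 45+44+11+46=146
- option 2+option 3+option 4+option 8: volume 6+8+7+2=23, value 45+44+10+46=145
Best: $158.

$158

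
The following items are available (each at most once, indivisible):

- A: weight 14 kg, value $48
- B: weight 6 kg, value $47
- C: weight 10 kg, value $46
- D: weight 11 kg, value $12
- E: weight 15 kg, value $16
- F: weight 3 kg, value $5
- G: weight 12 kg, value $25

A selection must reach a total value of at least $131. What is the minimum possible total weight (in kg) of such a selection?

Subsets with value ≥ 131, sorted by total weight:
- A+B+C: weight 30, value 141
- A+B+C+F: weight 33, value 146
Minimum weight: 30 kg.

30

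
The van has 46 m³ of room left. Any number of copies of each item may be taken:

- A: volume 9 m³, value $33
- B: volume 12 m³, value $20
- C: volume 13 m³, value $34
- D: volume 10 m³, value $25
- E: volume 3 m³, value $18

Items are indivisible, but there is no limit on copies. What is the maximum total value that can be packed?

Best value-per-unit is E at 18/3, and filling with it alone uses volume 15×3=45. No mix of the others beats 15×18 = 270.

$270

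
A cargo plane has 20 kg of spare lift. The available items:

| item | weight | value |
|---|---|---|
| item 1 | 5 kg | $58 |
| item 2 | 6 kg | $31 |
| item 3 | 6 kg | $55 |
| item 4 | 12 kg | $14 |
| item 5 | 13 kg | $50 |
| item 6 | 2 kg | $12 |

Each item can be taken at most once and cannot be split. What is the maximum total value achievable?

$156

Check high-value combinations within 20 kg:
- item 1+item 2+item 3+item 6: weight 5+6+6+2=19, value 58+31+55+12=156
- item 1+item 2+item 3: weight 5+6+6=17, value 58+31+55=144
- item 1+item 3+item 6: weight 5+6+2=13, value 58+55+12=125
- item 1+item 5+item 6: weight 5+13+2=20, value 58+50+12=120
- item 1+item 3: weight 5+6=11, value 58+55=113
Best: $156.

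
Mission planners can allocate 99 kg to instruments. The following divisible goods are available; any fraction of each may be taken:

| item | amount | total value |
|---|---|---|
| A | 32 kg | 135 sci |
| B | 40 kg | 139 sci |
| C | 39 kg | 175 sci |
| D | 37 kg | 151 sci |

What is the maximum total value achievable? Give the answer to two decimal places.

Take in order of value per unit:
- C (175/39 per unit): all 39 → value 175, running total 175.00
- A (135/32 per unit): all 32 → value 135, running total 310.00
- D (151/37 per unit): 28 of 37 → value 28×151/37 = 114.2703, running total 424.27
Total 424.27.

424.27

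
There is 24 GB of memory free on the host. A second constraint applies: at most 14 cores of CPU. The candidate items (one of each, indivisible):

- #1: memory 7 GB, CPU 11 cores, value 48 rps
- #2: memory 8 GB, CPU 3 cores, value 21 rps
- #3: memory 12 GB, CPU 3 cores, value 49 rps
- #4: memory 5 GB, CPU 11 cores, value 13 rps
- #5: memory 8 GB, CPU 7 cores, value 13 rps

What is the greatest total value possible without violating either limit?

97 rps

Feasible sets respecting both limits:
- #1+#3: memory 19, CPU 14, value 97
- #2+#3: memory 20, CPU 6, value 70
- #1+#2: memory 15, CPU 14, value 69
Best: 97 rps.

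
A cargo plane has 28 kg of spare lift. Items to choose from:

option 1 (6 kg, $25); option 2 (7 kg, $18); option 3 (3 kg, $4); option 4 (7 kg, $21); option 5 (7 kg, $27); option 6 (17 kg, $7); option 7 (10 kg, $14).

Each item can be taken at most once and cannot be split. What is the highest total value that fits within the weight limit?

$91

Check high-value combinations within 28 kg:
- option 1+option 2+option 4+option 5: weight 6+7+7+7=27, value 25+18+21+27=91
- option 1+option 3+option 4+option 5: weight 6+3+7+7=23, value 25+4+21+27=77
- option 1+option 2+option 3+option 5: weight 6+7+3+7=23, value 25+18+4+27=74
Best: $91.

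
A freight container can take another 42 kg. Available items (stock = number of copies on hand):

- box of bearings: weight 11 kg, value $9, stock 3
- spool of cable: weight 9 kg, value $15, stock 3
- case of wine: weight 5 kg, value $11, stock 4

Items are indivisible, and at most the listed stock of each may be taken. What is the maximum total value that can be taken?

$78

Top feasible selections:
- 3×spool of cable + 3×case of wine: weight 42, value 78
- 2×spool of cable + 4×case of wine: weight 38, value 74
Best: $78.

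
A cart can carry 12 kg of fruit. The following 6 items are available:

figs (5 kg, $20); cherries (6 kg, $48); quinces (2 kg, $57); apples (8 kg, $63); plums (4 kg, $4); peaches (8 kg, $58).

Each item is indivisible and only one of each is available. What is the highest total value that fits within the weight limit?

$120

Check high-value combinations within 12 kg:
- quinces+apples: weight 2+8=10, value 57+63=120
- quinces+peaches: weight 2+8=10, value 57+58=115
- cherries+quinces+plums: weight 6+2+4=12, value 48+57+4=109
- cherries+quinces: weight 6+2=8, value 48+57=105
Best: $120.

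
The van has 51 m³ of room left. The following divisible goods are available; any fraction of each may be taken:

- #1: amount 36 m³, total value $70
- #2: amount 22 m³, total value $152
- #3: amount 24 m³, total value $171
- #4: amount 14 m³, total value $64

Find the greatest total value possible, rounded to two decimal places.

Take in order of value per unit:
- #3 (171/24 per unit): all 24 → value 171, running total 171.00
- #2 (152/22 per unit): all 22 → value 152, running total 323.00
- #4 (64/14 per unit): 5 of 14 → value 5×64/14 = 22.8571, running total 345.86
Total 345.86.

345.86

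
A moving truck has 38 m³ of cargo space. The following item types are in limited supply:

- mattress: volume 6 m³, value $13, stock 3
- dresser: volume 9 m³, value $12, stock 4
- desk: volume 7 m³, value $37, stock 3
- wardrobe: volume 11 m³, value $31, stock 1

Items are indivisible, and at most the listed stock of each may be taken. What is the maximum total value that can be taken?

Top feasible selections:
- 1×mattress + 3×desk + 1×wardrobe: volume 38, value 155
- 3×desk + 1×wardrobe: volume 32, value 142
- 2×mattress + 3×desk: volume 33, value 137
- 1×mattress + 1×dresser + 3×desk: volume 36, value 136
Best: $155.

$155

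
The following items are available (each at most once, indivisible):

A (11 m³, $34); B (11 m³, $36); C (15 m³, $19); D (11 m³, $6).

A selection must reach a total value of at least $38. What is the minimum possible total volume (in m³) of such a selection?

Subsets with value ≥ 38, sorted by total volume:
- A+B: volume 22, value 70
- B+D: volume 22, value 42
Minimum volume: 22 m³.

22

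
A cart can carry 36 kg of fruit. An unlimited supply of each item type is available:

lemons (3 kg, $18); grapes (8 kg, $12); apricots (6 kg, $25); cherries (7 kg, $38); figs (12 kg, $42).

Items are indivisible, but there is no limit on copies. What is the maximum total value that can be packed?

$216

Best value-per-unit is lemons at 18/3, and filling with it alone uses weight 12×3=36. No mix of the others beats 12×18 = 216.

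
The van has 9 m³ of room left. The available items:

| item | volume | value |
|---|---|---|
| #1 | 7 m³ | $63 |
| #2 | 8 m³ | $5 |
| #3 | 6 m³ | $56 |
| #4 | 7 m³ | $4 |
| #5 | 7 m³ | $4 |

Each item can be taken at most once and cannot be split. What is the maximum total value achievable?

Check high-value combinations within 9 m³:
- #1: volume 7, value 63
- #3: volume 6, value 56
- #2: volume 8, value 5
Best: $63.

$63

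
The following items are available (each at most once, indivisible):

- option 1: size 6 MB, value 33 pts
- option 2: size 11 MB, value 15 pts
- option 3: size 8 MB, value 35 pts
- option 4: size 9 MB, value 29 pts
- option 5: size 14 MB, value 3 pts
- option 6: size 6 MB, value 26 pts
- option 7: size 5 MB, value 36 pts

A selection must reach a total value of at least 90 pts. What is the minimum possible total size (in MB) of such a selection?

17

Subsets with value ≥ 90, sorted by total size:
- option 1+option 6+option 7: size 17, value 95
- option 1+option 3+option 7: size 19, value 104
- option 3+option 6+option 7: size 19, value 97
Minimum size: 17 MB.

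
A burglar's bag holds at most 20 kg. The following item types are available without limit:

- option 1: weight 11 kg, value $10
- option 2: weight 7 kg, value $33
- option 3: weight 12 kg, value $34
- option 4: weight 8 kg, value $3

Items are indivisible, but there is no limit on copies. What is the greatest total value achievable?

$67

Best value-per-unit is option 2 at 33/7; filling with it alone gives 2×33 = 66.
Optimal mix: 1×option 2 + 1×option 3 → weight 19, value 67.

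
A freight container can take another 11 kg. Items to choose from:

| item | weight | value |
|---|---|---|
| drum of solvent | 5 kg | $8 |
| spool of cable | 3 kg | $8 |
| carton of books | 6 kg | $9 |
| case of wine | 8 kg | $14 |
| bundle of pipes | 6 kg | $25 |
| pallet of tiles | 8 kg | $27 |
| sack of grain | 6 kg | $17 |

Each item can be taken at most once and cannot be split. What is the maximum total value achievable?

Check high-value combinations within 11 kg:
- spool of cable+pallet of tiles: weight 3+8=11, value 8+27=35
- spool of cable+bundle of pipes: weight 3+6=9, value 8+25=33
- drum of solvent+bundle of pipes: weight 5+6=11, value 8+25=33
- pallet of tiles: weight 8, value 27
- bundle of pipes: weight 6, value 25
Best: $35.

$35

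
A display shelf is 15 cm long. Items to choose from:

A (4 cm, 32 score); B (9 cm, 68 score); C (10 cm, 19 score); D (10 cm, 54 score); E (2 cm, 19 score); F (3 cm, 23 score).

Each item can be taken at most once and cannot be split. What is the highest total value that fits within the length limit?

119 score

This is a 0/1 knapsack; check combinations near the capacity.
- A+B+E: length 4+9+2=15, value 32+68+19=119
- B+E+F: length 9+2+3=14, value 68+19+23=110
- A+B: length 4+9=13, value 32+68=100
Best: 119 score.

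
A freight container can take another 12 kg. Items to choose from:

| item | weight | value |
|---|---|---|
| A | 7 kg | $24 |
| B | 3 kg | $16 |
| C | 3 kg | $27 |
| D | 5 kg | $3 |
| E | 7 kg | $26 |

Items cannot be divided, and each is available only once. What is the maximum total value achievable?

Check high-value combinations within 12 kg:
- C+E: weight 3+7=10, value 27+26=53
- A+C: weight 7+3=10, value 24+27=51
- B+C+D: weight 3+3+5=11, value 16+27+3=46
- B+C: weight 3+3=6, value 16+27=43
- B+E: weight 3+7=10, value 16+26=42
Best: $53.

$53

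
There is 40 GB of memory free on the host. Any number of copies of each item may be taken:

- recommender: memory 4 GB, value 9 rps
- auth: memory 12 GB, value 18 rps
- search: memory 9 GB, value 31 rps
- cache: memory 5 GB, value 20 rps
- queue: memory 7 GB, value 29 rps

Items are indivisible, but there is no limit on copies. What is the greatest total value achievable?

Best value-per-unit is queue at 29/7; filling with it alone gives 5×29 = 145.
Optimal mix: 1×cache + 5×queue → memory 40, value 165.

165 rps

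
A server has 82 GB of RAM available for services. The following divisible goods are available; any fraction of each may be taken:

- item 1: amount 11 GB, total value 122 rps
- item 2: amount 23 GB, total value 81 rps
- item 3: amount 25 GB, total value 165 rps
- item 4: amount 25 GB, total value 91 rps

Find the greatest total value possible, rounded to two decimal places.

451.96

Take in order of value per unit:
- item 1 (122/11 per unit): all 11 → value 122, running total 122.00
- item 3 (165/25 per unit): all 25 → value 165, running total 287.00
- item 4 (91/25 per unit): all 25 → value 91, running total 378.00
- item 2 (81/23 per unit): 21 of 23 → value 21×81/23 = 73.9565, running total 451.96
Total 451.96.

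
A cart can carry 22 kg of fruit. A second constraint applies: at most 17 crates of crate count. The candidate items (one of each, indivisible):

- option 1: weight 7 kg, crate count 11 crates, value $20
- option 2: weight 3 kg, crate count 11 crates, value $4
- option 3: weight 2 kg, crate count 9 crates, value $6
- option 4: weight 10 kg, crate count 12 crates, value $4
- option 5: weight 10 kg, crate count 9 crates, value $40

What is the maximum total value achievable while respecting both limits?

Feasible sets respecting both limits:
- option 5: weight 10, crate count 9, value 40
- option 1: weight 7, crate count 11, value 20
- option 3: weight 2, crate count 9, value 6
- option 2: weight 3, crate count 11, value 4
Best: $40.

$40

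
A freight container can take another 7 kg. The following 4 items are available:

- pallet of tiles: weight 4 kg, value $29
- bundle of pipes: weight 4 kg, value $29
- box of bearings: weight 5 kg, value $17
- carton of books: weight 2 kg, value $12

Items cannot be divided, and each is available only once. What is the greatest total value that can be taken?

$41

Check high-value combinations within 7 kg:
- pallet of tiles+carton of books: weight 4+2=6, value 29+12=41
- bundle of pipes+carton of books: weight 4+2=6, value 29+12=41
- pallet of tiles: weight 4, value 29
- bundle of pipes: weight 4, value 29
Best: $41.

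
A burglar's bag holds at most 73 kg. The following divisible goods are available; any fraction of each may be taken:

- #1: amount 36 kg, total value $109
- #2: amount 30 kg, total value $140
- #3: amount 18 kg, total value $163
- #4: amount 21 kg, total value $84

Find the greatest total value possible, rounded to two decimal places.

Take in order of value per unit:
- #3 (163/18 per unit): all 18 → value 163, running total 163.00
- #2 (140/30 per unit): all 30 → value 140, running total 303.00
- #4 (84/21 per unit): all 21 → value 84, running total 387.00
- #1 (109/36 per unit): 4 of 36 → value 4×109/36 = 12.1111, running total 399.11
Total 399.11.

399.11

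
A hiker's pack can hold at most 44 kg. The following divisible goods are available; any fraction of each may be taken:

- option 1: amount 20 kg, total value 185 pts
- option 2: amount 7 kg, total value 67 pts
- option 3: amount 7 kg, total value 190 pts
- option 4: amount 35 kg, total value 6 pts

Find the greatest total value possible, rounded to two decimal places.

443.71

Take in order of value per unit:
- option 3 (190/7 per unit): all 7 → value 190, running total 190.00
- option 2 (67/7 per unit): all 7 → value 67, running total 257.00
- option 1 (185/20 per unit): all 20 → value 185, running total 442.00
- option 4 (6/35 per unit): 10 of 35 → value 10×6/35 = 1.7143, running total 443.71
Total 443.71.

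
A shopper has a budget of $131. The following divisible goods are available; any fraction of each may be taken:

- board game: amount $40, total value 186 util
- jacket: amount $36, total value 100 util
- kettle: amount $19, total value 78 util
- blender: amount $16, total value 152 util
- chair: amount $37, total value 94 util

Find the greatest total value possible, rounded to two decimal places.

566.81

Take in order of value per unit:
- blender (152/16 per unit): all 16 → value 152, running total 152.00
- board game (186/40 per unit): all 40 → value 186, running total 338.00
- kettle (78/19 per unit): all 19 → value 78, running total 416.00
- jacket (100/36 per unit): all 36 → value 100, running total 516.00
- chair (94/37 per unit): 20 of 37 → value 20×94/37 = 50.8108, running total 566.81
Total 566.81.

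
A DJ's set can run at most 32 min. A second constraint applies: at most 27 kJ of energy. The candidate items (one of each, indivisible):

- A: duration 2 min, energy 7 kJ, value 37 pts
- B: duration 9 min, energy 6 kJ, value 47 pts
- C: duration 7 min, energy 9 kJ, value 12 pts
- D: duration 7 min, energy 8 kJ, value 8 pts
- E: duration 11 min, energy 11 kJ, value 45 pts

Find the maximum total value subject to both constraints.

129 pts

Feasible sets respecting both limits:
- A+B+E: duration 22, energy 24, value 129
- B+C+E: duration 27, energy 26, value 104
- B+D+E: duration 27, energy 25, value 100
Best: 129 pts.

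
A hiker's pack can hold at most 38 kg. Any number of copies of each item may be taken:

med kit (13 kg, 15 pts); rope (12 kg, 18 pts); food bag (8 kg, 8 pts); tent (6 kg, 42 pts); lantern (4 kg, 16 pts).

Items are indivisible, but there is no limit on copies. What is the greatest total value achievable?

252 pts

Best value-per-unit is tent at 42/6, and filling with it alone uses weight 6×6=36. No mix of the others beats 6×42 = 252.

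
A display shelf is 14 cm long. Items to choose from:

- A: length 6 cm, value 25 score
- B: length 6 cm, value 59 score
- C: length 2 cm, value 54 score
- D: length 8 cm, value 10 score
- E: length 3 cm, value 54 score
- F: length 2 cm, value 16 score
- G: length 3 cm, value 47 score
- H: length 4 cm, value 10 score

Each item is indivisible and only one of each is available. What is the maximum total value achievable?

Check high-value combinations within 14 cm:
- B+C+E+G: length 6+2+3+3=14, value 59+54+54+47=214
- B+C+E+F: length 6+2+3+2=13, value 59+54+54+16=183
- C+E+F+G+H: length 2+3+2+3+4=14, value 54+54+16+47+10=181
- A+C+E+G: length 6+2+3+3=14, value 25+54+54+47=180
- B+C+F+G: length 6+2+2+3=13, value 59+54+16+47=176
Best: 214 score.

214 score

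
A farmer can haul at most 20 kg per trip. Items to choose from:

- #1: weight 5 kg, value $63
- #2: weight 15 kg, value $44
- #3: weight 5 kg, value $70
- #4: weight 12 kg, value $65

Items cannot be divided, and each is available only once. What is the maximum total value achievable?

This is a 0/1 knapsack; check combinations near the capacity.
- #3+#4: weight 5+12=17, value 70+65=135
- #1+#3: weight 5+5=10, value 63+70=133
- #1+#4: weight 5+12=17, value 63+65=128
- #2+#3: weight 15+5=20, value 44+70=114
- #1+#2: weight 5+15=20, value 63+44=107
Best: $135.

$135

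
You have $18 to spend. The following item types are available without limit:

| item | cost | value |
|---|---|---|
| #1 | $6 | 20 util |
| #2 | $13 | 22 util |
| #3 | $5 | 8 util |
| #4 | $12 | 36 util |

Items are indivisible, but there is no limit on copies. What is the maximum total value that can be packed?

Best value-per-unit is #1 at 20/6, and filling with it alone uses cost 3×6=18. No mix of the others beats 3×20 = 60.

60 util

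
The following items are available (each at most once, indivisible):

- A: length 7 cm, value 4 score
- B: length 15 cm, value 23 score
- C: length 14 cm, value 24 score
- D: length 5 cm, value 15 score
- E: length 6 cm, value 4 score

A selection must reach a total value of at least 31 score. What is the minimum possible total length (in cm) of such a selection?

19

Subsets with value ≥ 31, sorted by total length:
- C+D: length 19, value 39
- B+D: length 20, value 38
- C+D+E: length 25, value 43
- A+C+D: length 26, value 43
Minimum length: 19 cm.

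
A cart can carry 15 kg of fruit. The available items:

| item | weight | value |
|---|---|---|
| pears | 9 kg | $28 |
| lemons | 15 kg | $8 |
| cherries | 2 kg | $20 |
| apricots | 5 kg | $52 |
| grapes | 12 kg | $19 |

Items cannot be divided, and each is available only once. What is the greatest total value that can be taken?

Check high-value combinations within 15 kg:
- pears+apricots: weight 9+5=14, value 28+52=80
- cherries+apricots: weight 2+5=7, value 20+52=72
- apricots: weight 5, value 52
Best: $80.

$80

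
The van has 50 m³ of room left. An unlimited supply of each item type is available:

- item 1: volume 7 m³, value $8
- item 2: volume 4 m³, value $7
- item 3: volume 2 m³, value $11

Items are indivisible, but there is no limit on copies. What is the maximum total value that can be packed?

$275

Best value-per-unit is item 3 at 11/2, and filling with it alone uses volume 25×2=50. No mix of the others beats 25×11 = 275.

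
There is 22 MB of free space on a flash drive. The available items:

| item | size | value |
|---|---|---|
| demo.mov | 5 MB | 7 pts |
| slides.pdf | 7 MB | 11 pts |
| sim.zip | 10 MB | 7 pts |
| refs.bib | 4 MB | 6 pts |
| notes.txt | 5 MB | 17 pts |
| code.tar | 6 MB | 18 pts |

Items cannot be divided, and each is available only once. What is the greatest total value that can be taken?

Check high-value combinations within 22 MB:
- slides.pdf+refs.bib+notes.txt+code.tar: size 7+4+5+6=22, value 11+6+17+18=52
- demo.mov+refs.bib+notes.txt+code.tar: size 5+4+5+6=20, value 7+6+17+18=48
- slides.pdf+notes.txt+code.tar: size 7+5+6=18, value 11+17+18=46
Best: 52 pts.

52 pts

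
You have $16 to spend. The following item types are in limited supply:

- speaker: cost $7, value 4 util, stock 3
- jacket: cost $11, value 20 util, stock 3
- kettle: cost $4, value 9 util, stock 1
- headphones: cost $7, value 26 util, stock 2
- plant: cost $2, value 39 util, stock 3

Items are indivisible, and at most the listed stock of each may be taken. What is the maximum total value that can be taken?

143 util

Best selections within cost 16 and stock limits:
- 1×headphones + 3×plant: cost 13, value 143
- 1×kettle + 3×plant: cost 10, value 126
- 1×speaker + 3×plant: cost 13, value 121
Best: 143 util.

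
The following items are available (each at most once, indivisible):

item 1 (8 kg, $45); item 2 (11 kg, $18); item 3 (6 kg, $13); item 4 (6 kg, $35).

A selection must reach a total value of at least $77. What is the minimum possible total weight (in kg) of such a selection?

Subsets with value ≥ 77, sorted by total weight:
- item 1+item 4: weight 14, value 80
- item 1+item 3+item 4: weight 20, value 93
- item 1+item 2+item 4: weight 25, value 98
Minimum weight: 14 kg.

14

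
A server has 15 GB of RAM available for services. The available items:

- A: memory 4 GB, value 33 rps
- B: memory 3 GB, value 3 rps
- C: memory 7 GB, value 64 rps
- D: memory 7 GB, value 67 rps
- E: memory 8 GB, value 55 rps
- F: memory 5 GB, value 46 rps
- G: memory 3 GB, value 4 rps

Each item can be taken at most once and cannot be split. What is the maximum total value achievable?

This is a 0/1 knapsack; check combinations near the capacity.
- C+D: memory 7+7=14, value 64+67=131
- D+E: memory 7+8=15, value 67+55=122
- C+E: memory 7+8=15, value 64+55=119
- D+F+G: memory 7+5+3=15, value 67+46+4=117
- B+D+F: memory 3+7+5=15, value 3+67+46=116
Best: 131 rps.

131 rps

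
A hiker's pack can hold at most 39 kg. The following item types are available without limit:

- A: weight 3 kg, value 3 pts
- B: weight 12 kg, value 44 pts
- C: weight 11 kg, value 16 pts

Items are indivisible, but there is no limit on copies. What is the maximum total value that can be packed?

135 pts

Best value-per-unit is B at 44/12; filling with it alone gives 3×44 = 132.
Optimal mix: 1×A + 3×B → weight 39, value 135.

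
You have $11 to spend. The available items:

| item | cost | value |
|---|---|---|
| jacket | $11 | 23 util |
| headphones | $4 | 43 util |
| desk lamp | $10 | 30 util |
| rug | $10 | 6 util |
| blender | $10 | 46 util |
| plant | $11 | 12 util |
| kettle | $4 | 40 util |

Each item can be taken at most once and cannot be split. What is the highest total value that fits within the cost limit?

Check high-value combinations within $11:
- headphones+kettle: cost 4+4=8, value 43+40=83
- blender: cost 10, value 46
- headphones: cost 4, value 43
- kettle: cost 4, value 40
Best: 83 util.

83 util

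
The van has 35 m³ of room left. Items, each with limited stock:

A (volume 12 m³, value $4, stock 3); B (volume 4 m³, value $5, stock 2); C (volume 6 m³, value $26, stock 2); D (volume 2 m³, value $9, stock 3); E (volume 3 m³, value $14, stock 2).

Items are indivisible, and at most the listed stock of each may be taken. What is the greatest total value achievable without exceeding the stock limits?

$117

Best selections within volume 35 and stock limits:
- 2×B + 2×C + 3×D + 2×E: volume 32, value 117
- 1×B + 2×C + 3×D + 2×E: volume 28, value 112
- 2×B + 2×C + 2×D + 2×E: volume 30, value 108
- 2×C + 3×D + 2×E: volume 24, value 107
Best: $117.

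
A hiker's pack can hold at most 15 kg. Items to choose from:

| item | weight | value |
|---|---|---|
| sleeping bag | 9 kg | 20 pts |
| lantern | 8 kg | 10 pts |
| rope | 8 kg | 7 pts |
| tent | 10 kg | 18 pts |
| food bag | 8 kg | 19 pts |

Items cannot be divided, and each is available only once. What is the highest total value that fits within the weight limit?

Check high-value combinations within 15 kg:
- sleeping bag: weight 9, value 20
- food bag: weight 8, value 19
- tent: weight 10, value 18
- lantern: weight 8, value 10
- rope: weight 8, value 7
Best: 20 pts.

20 pts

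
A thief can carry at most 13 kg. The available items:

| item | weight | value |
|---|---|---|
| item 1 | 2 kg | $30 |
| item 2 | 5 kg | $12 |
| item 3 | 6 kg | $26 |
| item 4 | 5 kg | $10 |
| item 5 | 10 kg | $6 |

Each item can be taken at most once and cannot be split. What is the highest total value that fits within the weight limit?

$68

Check high-value combinations within 13 kg:
- item 1+item 2+item 3: weight 2+5+6=13, value 30+12+26=68
- item 1+item 3+item 4: weight 2+6+5=13, value 30+26+10=66
- item 1+item 3: weight 2+6=8, value 30+26=56
- item 1+item 2+item 4: weight 2+5+5=12, value 30+12+10=52
Best: $68.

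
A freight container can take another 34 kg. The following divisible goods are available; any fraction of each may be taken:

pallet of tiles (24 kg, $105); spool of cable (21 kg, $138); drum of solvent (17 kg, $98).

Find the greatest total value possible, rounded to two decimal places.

212.94

Take in order of value per unit:
- spool of cable (138/21 per unit): all 21 → value 138, running total 138.00
- drum of solvent (98/17 per unit): 13 of 17 → value 13×98/17 = 74.9412, running total 212.94
Total 212.94.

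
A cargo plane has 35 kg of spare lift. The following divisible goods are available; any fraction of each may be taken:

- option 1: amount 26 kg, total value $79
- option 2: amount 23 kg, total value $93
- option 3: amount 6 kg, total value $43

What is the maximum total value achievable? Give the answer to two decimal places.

154.23

Take in order of value per unit:
- option 3 (43/6 per unit): all 6 → value 43, running total 43.00
- option 2 (93/23 per unit): all 23 → value 93, running total 136.00
- option 1 (79/26 per unit): 6 of 26 → value 6×79/26 = 18.2308, running total 154.23
Total 154.23.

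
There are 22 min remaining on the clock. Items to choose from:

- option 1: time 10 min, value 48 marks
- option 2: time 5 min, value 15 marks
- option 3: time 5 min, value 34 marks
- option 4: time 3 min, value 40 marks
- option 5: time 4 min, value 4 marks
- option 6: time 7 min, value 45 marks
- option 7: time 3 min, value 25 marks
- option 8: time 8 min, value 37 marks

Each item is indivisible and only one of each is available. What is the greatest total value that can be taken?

Check high-value combinations within 22 min:
- option 3+option 4+option 5+option 6+option 7: time 5+3+4+7+3=22, value 34+40+4+45+25=148
- option 1+option 3+option 4+option 7: time 10+5+3+3=21, value 48+34+40+25=147
- option 4+option 6+option 7+option 8: time 3+7+3+8=21, value 40+45+25+37=147
Best: 148 marks.

148 marks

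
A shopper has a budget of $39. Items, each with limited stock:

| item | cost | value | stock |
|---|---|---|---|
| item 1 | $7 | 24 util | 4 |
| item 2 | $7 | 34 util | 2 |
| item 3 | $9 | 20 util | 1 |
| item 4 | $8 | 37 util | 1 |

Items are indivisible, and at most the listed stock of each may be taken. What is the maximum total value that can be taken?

Top feasible selections:
- 2×item 1 + 2×item 2 + 1×item 4: cost 36, value 153
- 1×item 1 + 2×item 2 + 1×item 3 + 1×item 4: cost 38, value 149
Best: 153 util.

153 util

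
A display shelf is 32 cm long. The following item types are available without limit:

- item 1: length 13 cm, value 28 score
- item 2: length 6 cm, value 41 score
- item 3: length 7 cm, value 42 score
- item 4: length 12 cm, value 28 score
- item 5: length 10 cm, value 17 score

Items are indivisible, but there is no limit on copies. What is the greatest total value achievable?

Best value-per-unit is item 2 at 41/6; filling with it alone gives 5×41 = 205.
Optimal mix: 3×item 2 + 2×item 3 → length 32, value 207.

207 score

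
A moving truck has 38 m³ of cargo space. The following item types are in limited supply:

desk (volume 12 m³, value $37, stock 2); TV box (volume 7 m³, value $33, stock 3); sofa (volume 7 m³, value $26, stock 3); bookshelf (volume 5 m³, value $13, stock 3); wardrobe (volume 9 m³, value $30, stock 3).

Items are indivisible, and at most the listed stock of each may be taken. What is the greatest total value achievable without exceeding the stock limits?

$155

Best selections within volume 38 and stock limits:
- 3×TV box + 1×sofa + 1×wardrobe: volume 37, value 155
- 3×TV box + 2×sofa: volume 35, value 151
Best: $155.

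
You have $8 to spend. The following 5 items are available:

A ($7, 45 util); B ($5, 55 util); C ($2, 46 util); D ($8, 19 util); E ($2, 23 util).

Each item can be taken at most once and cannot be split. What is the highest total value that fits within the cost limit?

101 util

Check high-value combinations within $8:
- B+C: cost 5+2=7, value 55+46=101
- B+E: cost 5+2=7, value 55+23=78
- C+E: cost 2+2=4, value 46+23=69
- B: cost 5, value 55
- C: cost 2, value 46
Best: 101 util.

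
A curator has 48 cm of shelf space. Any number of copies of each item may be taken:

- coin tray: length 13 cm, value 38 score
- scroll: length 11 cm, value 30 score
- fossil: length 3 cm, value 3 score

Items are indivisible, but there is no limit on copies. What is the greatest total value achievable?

Best value-per-unit is coin tray at 38/13; filling with it alone gives 3×38 = 114.
Optimal mix: 2×coin tray + 2×scroll → length 48, value 136.

136 score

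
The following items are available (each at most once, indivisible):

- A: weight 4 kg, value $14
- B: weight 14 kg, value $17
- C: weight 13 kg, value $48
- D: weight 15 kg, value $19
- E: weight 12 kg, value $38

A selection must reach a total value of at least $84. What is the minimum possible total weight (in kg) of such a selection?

25

Subsets with value ≥ 84, sorted by total weight:
- C+E: weight 25, value 86
- A+C+E: weight 29, value 100
Minimum weight: 25 kg.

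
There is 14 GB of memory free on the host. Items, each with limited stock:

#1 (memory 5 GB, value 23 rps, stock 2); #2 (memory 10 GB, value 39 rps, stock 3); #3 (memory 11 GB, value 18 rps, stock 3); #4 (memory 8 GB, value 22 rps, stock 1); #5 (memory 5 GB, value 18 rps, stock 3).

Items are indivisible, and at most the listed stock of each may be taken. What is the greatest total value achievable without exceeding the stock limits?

Top feasible selections:
- 2×#1: memory 10, value 46
- 1×#1 + 1×#4: memory 13, value 45
Best: 46 rps.

46 rps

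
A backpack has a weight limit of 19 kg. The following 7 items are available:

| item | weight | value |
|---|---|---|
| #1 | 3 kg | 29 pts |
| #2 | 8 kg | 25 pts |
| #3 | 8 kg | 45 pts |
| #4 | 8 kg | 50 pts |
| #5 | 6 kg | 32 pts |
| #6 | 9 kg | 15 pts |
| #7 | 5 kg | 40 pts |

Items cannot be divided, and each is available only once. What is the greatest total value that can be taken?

Check high-value combinations within 19 kg:
- #1+#3+#4: weight 3+8+8=19, value 29+45+50=124
- #4+#5+#7: weight 8+6+5=19, value 50+32+40=122
- #1+#4+#7: weight 3+8+5=16, value 29+50+40=119
Best: 124 pts.

124 pts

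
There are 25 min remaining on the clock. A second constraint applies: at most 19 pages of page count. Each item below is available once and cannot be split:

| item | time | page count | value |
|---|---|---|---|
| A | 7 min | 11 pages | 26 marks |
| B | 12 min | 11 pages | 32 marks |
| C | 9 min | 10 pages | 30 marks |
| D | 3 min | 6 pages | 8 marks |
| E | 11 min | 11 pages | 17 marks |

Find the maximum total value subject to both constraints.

Feasible sets respecting both limits:
- B+D: time 15, page count 17, value 40
- C+D: time 12, page count 16, value 38
- A+D: time 10, page count 17, value 34
Best: 40 marks.

40 marks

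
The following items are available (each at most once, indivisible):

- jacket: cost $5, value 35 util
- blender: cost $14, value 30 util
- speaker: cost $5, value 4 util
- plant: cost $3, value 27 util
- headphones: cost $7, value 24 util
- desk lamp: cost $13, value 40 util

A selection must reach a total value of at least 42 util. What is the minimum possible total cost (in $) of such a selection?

8

Subsets with value ≥ 42, sorted by total cost:
- jacket+plant: cost 8, value 62
- plant+headphones: cost 10, value 51
Minimum cost: 8 $.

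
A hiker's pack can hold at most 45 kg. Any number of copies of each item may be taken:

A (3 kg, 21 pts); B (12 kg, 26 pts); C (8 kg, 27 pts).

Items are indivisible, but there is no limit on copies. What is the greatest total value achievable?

Best value-per-unit is A at 21/3, and filling with it alone uses weight 15×3=45. No mix of the others beats 15×21 = 315.

315 pts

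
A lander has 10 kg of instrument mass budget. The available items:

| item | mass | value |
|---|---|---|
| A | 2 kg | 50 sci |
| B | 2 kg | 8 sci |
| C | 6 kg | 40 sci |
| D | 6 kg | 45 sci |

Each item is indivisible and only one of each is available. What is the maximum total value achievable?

103 sci

Check high-value combinations within 10 kg:
- A+B+D: mass 2+2+6=10, value 50+8+45=103
- A+B+C: mass 2+2+6=10, value 50+8+40=98
- A+D: mass 2+6=8, value 50+45=95
- A+C: mass 2+6=8, value 50+40=90
- A+B: mass 2+2=4, value 50+8=58
Best: 103 sci.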